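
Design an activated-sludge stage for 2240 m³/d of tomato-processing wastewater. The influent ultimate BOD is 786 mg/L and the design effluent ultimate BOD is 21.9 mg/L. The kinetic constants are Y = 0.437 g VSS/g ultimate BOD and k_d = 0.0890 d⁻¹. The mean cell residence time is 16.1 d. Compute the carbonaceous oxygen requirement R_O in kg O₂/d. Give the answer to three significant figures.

R_O ≈ 1280 kg O₂/d

Observed yield with endogenous decay: Y_obs = Y / (1 + k_d·θ_c) = 0.437 / (1 + 0.0890 × 16.1) = 0.437 / 2.433 = 0.1796 g VSS/g ultimate BOD.
ΔS = 786 − 21.9 = 764.1 mg/L, so the substrate removal rate is 2240 × 764.1/1000 = 1712 kg ultimate BOD/d.
P_X = Y_obs·Q·(S₀ − S) = 0.1796 × 1712 = 307.4 kg VSS/d.
R_O = Q·ΔS − 1.42 P_X = 1712 − 436.6 = 1275 kg O₂/d.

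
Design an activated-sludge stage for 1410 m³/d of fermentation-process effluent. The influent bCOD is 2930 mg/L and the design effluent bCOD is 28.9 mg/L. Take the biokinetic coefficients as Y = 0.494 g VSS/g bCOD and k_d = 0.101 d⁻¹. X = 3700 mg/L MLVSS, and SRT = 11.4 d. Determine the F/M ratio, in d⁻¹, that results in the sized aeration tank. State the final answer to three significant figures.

Steady-state biomass mass balance: V·X·(1 + k_d·θ_c) = Y·Q·(S₀ − S)·θ_c, so V = 0.494 × 1410 × (2930 − 28.9) × 11.4 / [3700 × (1 + 0.101 × 11.4)] = 2.3×10^7 / 7960 = 2894 m³.
F/M = Q·S₀ / (V·X) = 1410 × 2930 / (2894 × 3700) = 0.3858 g bCOD·(g VSS·d)⁻¹.

F/M ≈ 0.386 d⁻¹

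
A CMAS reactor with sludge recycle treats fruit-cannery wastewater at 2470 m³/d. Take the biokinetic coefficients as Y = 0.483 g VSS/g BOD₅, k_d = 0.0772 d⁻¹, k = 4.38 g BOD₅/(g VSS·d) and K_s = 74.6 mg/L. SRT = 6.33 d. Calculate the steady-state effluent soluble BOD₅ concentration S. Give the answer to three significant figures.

Effluent substrate depends only on kinetics and SRT: S = K_s(1 + k_d θ_c) / [θ_c(Yk − k_d) − 1] = 74.6 × (1 + 0.0772 × 6.33) / [6.33 × (0.483 × 4.38 − 0.0772) − 1] = 111.1 / 11.90 = 9.330 mg/L.

S ≈ 9.33 mg/L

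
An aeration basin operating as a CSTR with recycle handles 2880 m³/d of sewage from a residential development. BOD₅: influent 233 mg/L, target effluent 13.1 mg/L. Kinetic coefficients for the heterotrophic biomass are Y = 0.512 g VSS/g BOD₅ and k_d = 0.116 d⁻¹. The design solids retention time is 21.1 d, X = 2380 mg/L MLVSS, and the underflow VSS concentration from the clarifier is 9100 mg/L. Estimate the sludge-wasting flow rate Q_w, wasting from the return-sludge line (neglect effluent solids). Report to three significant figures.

Q_w ≈ 10.3 m³/d

Rearranging the biomass balance for a CMAS with decay, V = Y·Q·ΔS·θ_c / [X·(1+k_d θ_c)] = 0.512 × 2880 × (233 − 13.1) × 21.1 / [2380 × (1 + 0.116 × 21.1)] = 6.84×10^6 / 8205 = 833.8 m³.
θ_c = V·X/(Q_w·X_r) when wasting from the recycle, so Q_w = V·X/(θ_c·X_r) = 833.8 × 2380 / (21.1 × 9100) = 10.34 m³/d.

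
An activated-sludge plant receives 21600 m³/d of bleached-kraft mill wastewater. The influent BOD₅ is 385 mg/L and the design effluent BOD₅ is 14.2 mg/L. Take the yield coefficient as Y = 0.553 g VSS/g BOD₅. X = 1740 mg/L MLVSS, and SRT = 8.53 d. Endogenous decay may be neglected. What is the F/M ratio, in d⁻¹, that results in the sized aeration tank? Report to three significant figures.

Biomass mass balance (decay neglected): V·X = Y·Q·(S₀ − S)·θ_c, so V = 0.553 × 21600 × (385 − 14.2) × 8.53 / 1740 = 21713 m³.
F/M = Q·S₀ / (V·X) = 21600 × 385 / (21713 × 1740) = 0.2201 g BOD₅·(g VSS·d)⁻¹.

F/M ≈ 0.220 d⁻¹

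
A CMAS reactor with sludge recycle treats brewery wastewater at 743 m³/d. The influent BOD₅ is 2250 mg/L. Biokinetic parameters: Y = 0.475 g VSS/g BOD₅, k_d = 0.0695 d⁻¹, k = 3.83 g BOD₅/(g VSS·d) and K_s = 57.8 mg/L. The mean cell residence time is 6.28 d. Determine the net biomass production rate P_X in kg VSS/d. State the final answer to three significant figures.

P_X ≈ 551 kg VSS/d

For a completely mixed reactor with recycle the Lawrence–McCarty relation gives S = K_s·(1 + k_d·θ_c) / [θ_c·(Y·k − k_d) − 1] = 57.8 × (1 + 0.0695 × 6.28) / [6.28 × (0.475 × 3.83 − 0.0695) − 1] = 83.03 / 9.988 = 8.312 mg/L.
Observed yield with endogenous decay: Y_obs = Y / (1 + k_d·θ_c) = 0.475 / (1 + 0.0695 × 6.28) = 0.475 / 1.436 = 0.3307 g VSS/g BOD₅.
Substrate removed = Q·(S₀ − S) = 743 m³/d × (2250 − 8.31) g/m³ = 1.67×10^6 g/d = 1666 kg/d.
So the net sludge growth is P_X = 0.3307 × 1666 = 550.8 kg VSS/d.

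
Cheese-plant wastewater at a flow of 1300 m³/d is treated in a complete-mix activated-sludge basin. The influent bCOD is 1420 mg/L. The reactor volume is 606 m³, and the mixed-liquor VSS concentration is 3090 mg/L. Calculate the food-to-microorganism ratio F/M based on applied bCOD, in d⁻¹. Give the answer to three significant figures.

F/M ≈ 0.986 d⁻¹

F/M = applied load / biomass = Q·S₀/(V·X) = 1300 × 1420 / (606.0 × 3090) = 0.9858 d⁻¹.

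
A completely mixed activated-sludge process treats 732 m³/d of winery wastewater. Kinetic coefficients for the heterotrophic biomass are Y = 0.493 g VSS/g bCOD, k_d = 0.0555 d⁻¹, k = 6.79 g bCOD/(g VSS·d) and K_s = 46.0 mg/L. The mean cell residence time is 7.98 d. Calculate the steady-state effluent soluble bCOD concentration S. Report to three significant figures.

From the Monod/SRT balance for a CMAS, S = K_s·(1+k_d θ_c)/[θ_c·(Y k − k_d) − 1] = 46.0 × (1 + 0.0555 × 7.98) / [7.98 × (0.493 × 6.79 − 0.0555) − 1] = 66.37 / 25.27 = 2.627 mg/L.

S ≈ 2.63 mg/L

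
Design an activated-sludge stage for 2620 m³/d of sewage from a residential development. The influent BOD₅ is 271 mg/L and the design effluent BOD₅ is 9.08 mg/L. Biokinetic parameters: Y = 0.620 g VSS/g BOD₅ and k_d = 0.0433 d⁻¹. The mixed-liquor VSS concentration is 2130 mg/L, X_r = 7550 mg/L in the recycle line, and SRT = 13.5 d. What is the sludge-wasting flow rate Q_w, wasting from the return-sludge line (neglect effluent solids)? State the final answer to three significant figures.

Q_w ≈ 35.6 m³/d

Rearranging the biomass balance for a CMAS with decay, V = Y·Q·ΔS·θ_c / [X·(1+k_d θ_c)] = 0.620 × 2620 × (271 − 9.08) × 13.5 / [2130 × (1 + 0.0433 × 13.5)] = 5.74×10^6 / 3375 = 1702 m³.
Q_w = (V·X)/(θ_c X_r) = 1702 × 2130 / (13.5 × 7550) = 35.56 m³/d.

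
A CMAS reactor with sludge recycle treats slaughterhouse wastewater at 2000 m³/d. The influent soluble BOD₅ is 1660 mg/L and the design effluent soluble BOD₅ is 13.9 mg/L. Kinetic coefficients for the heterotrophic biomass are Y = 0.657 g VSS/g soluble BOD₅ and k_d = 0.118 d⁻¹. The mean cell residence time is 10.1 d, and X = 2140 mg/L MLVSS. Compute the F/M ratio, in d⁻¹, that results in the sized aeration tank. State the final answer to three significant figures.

From the SRT design equation V = Y Q (S₀−S) θ_c / [X (1 + k_d θ_c)] = 0.657 × 2000 × (1660 − 13.9) × 10.1 / [2140 × (1 + 0.118 × 10.1)] = 2.18×10^7 / 4690 = 4658 m³.
F/M = Q·S₀ / (V·X) = 2000 × 1660 / (4658 × 2140) = 0.3331 g soluble BOD₅·(g VSS·d)⁻¹.

F/M ≈ 0.333 d⁻¹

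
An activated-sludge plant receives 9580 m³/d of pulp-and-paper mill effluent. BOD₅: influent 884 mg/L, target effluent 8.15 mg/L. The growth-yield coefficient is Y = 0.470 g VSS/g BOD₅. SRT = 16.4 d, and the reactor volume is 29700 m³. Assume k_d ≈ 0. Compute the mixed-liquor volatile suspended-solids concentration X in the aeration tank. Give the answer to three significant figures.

X ≈ 2180 mg/L

From V·X = Y·Q·(S₀ − S)·θ_c (decay neglected): X = 0.470 × 9580 × (884 − 8.15) × 16.4 / 29700 = 2178 mg/L.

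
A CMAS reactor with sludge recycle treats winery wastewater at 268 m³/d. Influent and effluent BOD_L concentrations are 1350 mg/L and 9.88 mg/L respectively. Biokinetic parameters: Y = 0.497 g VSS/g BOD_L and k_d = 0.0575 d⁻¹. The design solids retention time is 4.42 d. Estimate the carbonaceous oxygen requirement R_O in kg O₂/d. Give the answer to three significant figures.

Y_obs = Y / (1 + k_d θ_c) = 0.497 / (1 + 0.0575 × 4.42) = 0.497 / 1.254 = 0.3963.
Q·(S₀ − S) = 268 × (1350 − 9.88) × 10⁻³ = 359.2 kg/d removed.
Net sludge production P_X = 0.3963 × 359.2 = 142.3 kg VSS/d.
R_O = Q·(S₀ − S) − 1.42·P_X = 359.2 − 1.42 × 142.3 = 157.0 kg O₂/d.

R_O ≈ 157 kg O₂/d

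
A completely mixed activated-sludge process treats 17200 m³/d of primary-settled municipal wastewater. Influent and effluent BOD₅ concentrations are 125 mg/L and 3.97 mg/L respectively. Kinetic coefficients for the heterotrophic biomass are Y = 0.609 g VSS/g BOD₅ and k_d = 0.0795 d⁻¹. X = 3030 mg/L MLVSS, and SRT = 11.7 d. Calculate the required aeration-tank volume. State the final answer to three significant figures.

V ≈ 2540 m³

Rearranging the biomass balance for a CMAS with decay, V = Y·Q·ΔS·θ_c / [X·(1+k_d θ_c)] = 0.609 × 17200 × (125 − 3.97) × 11.7 / [3030 × (1 + 0.0795 × 11.7)] = 1.48×10^7 / 5848 = 2536 m³.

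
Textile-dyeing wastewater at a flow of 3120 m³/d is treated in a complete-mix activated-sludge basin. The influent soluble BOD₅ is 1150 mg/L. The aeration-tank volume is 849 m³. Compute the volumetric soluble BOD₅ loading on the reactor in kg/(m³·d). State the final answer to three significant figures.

L_v = Q S₀ / V = 3120 × 1150 × 10⁻³ / 849.0 = 4.226 kg/(m³·d).

L_v ≈ 4.23 kg soluble BOD₅/(m³·d)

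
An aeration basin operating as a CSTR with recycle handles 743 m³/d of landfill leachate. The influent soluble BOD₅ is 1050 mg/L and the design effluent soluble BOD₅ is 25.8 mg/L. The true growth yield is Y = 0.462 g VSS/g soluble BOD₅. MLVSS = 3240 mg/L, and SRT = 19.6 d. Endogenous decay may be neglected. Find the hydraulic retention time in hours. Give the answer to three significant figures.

V·X = Y·Q·ΔS·θ_c gives V = 0.462 × 743 × (1050 − 25.8) × 19.6 / 3240 = 2127 m³.
Hydraulic retention time τ = V/Q = 2127 / 743 = 2.862 d = 68.70 h.

τ ≈ 68.7 h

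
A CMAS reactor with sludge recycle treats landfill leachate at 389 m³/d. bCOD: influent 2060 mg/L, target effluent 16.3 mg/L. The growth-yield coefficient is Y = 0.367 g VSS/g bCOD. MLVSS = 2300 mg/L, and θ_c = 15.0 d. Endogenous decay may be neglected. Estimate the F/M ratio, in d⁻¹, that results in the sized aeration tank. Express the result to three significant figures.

With k_d = 0 the design equation reduces to V = Y Q (S₀−S) θ_c / X = 0.367 × 389 × (2060 − 16.3) × 15.0 / 2300 = 1903 m³.
Food-to-microorganism ratio F/M = Q S₀ / (V X) = 389 × 2060 / (1903 × 2300) = 0.1831 d⁻¹.

F/M ≈ 0.183 d⁻¹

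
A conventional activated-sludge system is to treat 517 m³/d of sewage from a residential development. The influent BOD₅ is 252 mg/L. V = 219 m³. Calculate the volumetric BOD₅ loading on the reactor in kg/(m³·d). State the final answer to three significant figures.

L_v ≈ 0.595 kg BOD₅/(m³·d)

Volumetric loading L_v = Q·S₀ / V = 517 × 252 g/m³ / 219.0 m³ = 594.9 g/(m³·d) = 0.5949 kg BOD₅/(m³·d).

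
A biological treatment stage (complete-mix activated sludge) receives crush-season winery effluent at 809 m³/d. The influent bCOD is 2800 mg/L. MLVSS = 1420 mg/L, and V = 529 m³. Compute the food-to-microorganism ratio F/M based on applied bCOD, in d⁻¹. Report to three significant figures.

Food-to-microorganism ratio F/M = Q S₀ / (V X) = 809 × 2800 / (529.0 × 1420) = 3.016 d⁻¹.

F/M ≈ 3.02 d⁻¹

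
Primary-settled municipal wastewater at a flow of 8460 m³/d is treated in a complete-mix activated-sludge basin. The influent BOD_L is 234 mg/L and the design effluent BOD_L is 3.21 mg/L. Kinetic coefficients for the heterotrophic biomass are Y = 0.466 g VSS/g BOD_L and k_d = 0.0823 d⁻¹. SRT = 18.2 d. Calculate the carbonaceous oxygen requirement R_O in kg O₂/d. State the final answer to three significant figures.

R_O ≈ 1440 kg O₂/d

Y_obs = Y / (1 + k_d θ_c) = 0.466 / (1 + 0.0823 × 18.2) = 0.466 / 2.498 = 0.1866.
Substrate removed = Q·(S₀ − S) = 8460 m³/d × (234 − 3.21) g/m³ = 1.95×10^6 g/d = 1952 kg/d.
Biomass synthesised: P_X = Y_obs × 1952 = 364.3 kg VSS/d.
Carbonaceous O₂ demand = substrate oxidised − cell-mass equivalent = 1952 − 1.42 × 364.3 = 1435 kg O₂/d.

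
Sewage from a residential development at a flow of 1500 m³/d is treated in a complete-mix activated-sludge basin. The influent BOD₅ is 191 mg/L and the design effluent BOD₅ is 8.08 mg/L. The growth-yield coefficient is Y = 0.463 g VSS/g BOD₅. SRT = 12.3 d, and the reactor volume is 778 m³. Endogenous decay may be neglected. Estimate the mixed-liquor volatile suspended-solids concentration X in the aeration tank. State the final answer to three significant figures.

From V·X = Y·Q·(S₀ − S)·θ_c (decay neglected): X = 0.463 × 1500 × (191 − 8.08) × 12.3 / 778 = 2008 mg/L.

X ≈ 2010 mg/L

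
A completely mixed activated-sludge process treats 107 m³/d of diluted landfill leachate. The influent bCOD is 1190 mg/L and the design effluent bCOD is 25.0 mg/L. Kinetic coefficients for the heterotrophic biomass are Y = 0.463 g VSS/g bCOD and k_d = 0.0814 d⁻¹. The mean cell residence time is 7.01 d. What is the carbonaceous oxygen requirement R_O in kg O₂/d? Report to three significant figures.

R_O ≈ 72.5 kg O₂/d

Observed yield with endogenous decay: Y_obs = Y / (1 + k_d·θ_c) = 0.463 / (1 + 0.0814 × 7.01) = 0.463 / 1.571 = 0.2948 g VSS/g bCOD.
ΔS = 1190 − 25.0 = 1165 mg/L, so the substrate removal rate is 107 × 1165/1000 = 124.7 kg bCOD/d.
P_X = Y_obs·Q·(S₀ − S) = 0.2948 × 124.7 = 36.75 kg VSS/d.
R_O = Q·(S₀ − S) − 1.42·P_X = 124.7 − 1.42 × 36.75 = 72.47 kg O₂/d.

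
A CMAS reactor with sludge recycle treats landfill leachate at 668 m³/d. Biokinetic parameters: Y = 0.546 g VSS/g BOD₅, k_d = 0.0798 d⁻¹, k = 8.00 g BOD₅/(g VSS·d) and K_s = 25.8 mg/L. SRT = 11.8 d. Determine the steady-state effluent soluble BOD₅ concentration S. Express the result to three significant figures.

For a completely mixed reactor with recycle the Lawrence–McCarty relation gives S = K_s·(1 + k_d·θ_c) / [θ_c·(Y·k − k_d) − 1] = 25.8 × (1 + 0.0798 × 11.8) / [11.8 × (0.546 × 8.00 − 0.0798) − 1] = 50.09 / 49.60 = 1.010 mg/L.

S ≈ 1.01 mg/L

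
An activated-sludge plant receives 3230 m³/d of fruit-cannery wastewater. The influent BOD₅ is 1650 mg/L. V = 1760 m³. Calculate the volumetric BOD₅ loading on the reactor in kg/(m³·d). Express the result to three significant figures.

L_v = Q S₀ / V = 3230 × 1650 × 10⁻³ / 1760 = 3.028 kg/(m³·d).

L_v ≈ 3.03 kg BOD₅/(m³·d)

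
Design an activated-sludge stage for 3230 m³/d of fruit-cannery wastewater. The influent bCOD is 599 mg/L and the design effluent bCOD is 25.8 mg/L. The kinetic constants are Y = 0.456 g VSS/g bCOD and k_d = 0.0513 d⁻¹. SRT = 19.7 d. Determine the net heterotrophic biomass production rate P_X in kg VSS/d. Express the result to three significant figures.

P_X ≈ 420 kg VSS/d

The observed yield is Y_obs = Y/(1 + k_d·θ_c) = 0.456 / (1 + 0.0513 × 19.7) = 0.456 / 2.011 = 0.2268 g VSS per g bCOD removed.
Q·(S₀ − S) = 3230 × (599 − 25.8) × 10⁻³ = 1851 kg/d removed.
Biomass produced: P_X = Y_obs·Q·ΔS = 0.2268 × 1851 ≈ 419.9 kg VSS/d.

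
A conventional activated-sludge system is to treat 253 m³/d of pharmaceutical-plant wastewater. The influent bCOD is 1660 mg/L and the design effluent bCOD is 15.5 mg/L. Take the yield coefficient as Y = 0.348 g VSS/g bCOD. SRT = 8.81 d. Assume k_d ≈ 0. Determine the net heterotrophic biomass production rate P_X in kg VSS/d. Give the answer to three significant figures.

P_X ≈ 145 kg VSS/d

Since k_d ≈ 0, Y_obs = Y = 0.348 g VSS/g bCOD.
ΔS = 1660 − 15.5 = 1644 mg/L, so the substrate removal rate is 253 × 1644/1000 = 416.1 kg bCOD/d.
Biomass produced: P_X = Y_obs·Q·ΔS = 0.3480 × 416.1 ≈ 144.8 kg VSS/d.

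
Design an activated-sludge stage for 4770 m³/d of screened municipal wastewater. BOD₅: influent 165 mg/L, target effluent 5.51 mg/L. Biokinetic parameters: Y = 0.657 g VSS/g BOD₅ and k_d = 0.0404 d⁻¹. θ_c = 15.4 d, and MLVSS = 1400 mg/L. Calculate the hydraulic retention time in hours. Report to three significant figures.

τ ≈ 17.1 h

From the SRT design equation V = Y Q (S₀−S) θ_c / [X (1 + k_d θ_c)] = 0.657 × 4770 × (165 − 5.51) × 15.4 / [1400 × (1 + 0.0404 × 15.4)] = 7.7×10^6 / 2271 = 3389 m³.
τ = V/Q = 3389/4770 = 0.7106 d, or 17.05 h.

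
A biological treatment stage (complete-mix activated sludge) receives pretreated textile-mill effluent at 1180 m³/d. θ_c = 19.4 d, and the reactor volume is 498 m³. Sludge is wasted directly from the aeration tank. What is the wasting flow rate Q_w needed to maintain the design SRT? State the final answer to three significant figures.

Q_w ≈ 25.7 m³/d

For wasting at MLVSS concentration, Q_w = V/θ_c = 498.0/19.4 = 25.67 m³/d.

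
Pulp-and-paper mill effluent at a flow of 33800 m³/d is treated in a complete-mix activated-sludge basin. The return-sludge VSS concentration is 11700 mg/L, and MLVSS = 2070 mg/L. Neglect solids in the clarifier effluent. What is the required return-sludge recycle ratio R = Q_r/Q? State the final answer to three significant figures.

R ≈ 0.215

Solids balance on the clarifier gives (1+R)X = R·X_r, so R = X/(X_r − X) = 2070 / (11700 − 2070) = 0.2150.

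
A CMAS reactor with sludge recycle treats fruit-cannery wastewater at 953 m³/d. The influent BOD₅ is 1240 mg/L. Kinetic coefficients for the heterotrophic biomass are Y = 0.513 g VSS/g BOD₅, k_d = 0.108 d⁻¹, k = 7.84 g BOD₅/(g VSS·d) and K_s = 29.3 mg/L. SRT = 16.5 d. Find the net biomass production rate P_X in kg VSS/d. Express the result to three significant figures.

From the Monod/SRT balance for a CMAS, S = K_s·(1+k_d θ_c)/[θ_c·(Y k − k_d) − 1] = 29.3 × (1 + 0.108 × 16.5) / [16.5 × (0.513 × 7.84 − 0.108) − 1] = 81.51 / 63.58 = 1.282 mg/L.
Correct the yield for decay: Y_obs = Y/(1 + k_d θ_c) = 0.513 / (1 + 0.108 × 16.5) = 0.513 / 2.782 = 0.1844.
Mass of BOD₅ removed per day: Q(S₀ − S) = 953 × 1239 g/m³ = 1181 kg/d.
Net biomass production P_X = Y_obs × Q·(S₀ − S) = 0.1844 × 1181 = 217.7 kg VSS/d.

P_X ≈ 218 kg VSS/d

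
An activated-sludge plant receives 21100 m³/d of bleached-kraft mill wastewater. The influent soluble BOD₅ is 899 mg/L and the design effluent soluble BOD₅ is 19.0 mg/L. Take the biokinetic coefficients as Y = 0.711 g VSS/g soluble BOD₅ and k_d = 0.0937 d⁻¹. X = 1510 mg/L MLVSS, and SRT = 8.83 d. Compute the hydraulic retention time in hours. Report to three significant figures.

τ ≈ 48.1 h

Steady-state biomass mass balance: V·X·(1 + k_d·θ_c) = Y·Q·(S₀ − S)·θ_c, so V = 0.711 × 21100 × (899 − 19.0) × 8.83 / [1510 × (1 + 0.0937 × 8.83)] = 1.17×10^8 / 2759 = 42247 m³.
Hydraulic retention time τ = V/Q = 42247 / 21100 = 2.002 d = 48.05 h.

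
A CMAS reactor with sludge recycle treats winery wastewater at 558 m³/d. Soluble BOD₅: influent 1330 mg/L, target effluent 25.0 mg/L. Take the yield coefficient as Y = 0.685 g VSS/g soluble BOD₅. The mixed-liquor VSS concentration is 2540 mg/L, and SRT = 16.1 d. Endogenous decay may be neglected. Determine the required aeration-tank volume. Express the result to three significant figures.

V ≈ 3160 m³

With k_d = 0 the design equation reduces to V = Y Q (S₀−S) θ_c / X = 0.685 × 558 × (1330 − 25.0) × 16.1 / 2540 = 3162 m³.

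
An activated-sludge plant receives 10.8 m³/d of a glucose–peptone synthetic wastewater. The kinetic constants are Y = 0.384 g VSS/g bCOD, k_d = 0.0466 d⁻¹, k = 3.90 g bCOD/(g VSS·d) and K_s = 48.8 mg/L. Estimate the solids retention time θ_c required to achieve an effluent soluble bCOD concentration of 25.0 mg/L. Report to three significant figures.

From 1/θ_c = Y·k·S/(K_s + S) − k_d: Y·k·S/(K_s+S) = 0.384 × 3.90 × 25.0 / (48.8 + 25.0) = 0.5073 d⁻¹.
θ_c = 1/(μ − k_d) = 1/(0.5073 − 0.0466) = 1/0.4607 = 2.171 d.

θ_c ≈ 2.17 d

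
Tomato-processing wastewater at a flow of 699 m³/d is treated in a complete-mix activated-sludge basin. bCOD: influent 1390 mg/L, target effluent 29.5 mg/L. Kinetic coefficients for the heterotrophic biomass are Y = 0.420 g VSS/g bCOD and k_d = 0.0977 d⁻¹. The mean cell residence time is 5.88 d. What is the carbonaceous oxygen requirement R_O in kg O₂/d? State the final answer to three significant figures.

Y_obs = Y / (1 + k_d θ_c) = 0.420 / (1 + 0.0977 × 5.88) = 0.420 / 1.574 = 0.2668.
Q·(S₀ − S) = 699 × (1390 − 29.5) × 10⁻³ = 951.0 kg/d removed.
Biomass synthesised: P_X = Y_obs × 951.0 = 253.7 kg VSS/d.
R_O = Q·ΔS − 1.42 P_X = 951.0 − 360.2 = 590.8 kg O₂/d.

R_O ≈ 591 kg O₂/d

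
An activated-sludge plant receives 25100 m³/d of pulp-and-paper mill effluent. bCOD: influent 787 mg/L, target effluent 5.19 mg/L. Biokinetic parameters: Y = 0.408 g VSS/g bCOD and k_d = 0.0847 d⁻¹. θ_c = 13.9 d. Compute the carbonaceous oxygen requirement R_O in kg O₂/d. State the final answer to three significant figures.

R_O ≈ 14400 kg O₂/d

Observed yield with endogenous decay: Y_obs = Y / (1 + k_d·θ_c) = 0.408 / (1 + 0.0847 × 13.9) = 0.408 / 2.177 = 0.1874 g VSS/g bCOD.
Substrate removed = Q·(S₀ − S) = 25100 m³/d × (787 − 5.19) g/m³ = 1.96×10^7 g/d = 19623 kg/d.
P_X = Y_obs·Q·(S₀ − S) = 0.1874 × 19623 = 3677 kg VSS/d.
R_O = Q·(S₀ − S) − 1.42·P_X = 19623 − 1.42 × 3677 = 14402 kg O₂/d.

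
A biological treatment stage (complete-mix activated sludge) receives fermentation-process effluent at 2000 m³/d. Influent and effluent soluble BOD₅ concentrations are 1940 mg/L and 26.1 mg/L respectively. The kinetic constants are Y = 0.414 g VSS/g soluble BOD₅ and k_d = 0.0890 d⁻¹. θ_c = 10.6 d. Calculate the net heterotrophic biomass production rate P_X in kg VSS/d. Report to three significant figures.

The observed yield is Y_obs = Y/(1 + k_d·θ_c) = 0.414 / (1 + 0.0890 × 10.6) = 0.414 / 1.943 = 0.2130 g VSS per g soluble BOD₅ removed.
Mass of soluble BOD₅ removed per day: Q(S₀ − S) = 2000 × 1914 g/m³ = 3828 kg/d.
P_X = Y_obs · Q(S₀ − S) = 0.2130 × 3828 = 815.4 kg VSS/d.

P_X ≈ 815 kg VSS/d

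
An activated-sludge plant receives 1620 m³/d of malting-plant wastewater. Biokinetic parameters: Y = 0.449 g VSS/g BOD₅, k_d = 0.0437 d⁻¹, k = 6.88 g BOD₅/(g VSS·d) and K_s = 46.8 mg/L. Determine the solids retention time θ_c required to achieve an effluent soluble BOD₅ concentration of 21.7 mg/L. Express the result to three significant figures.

θ_c ≈ 1.07 d

From 1/θ_c = Y·k·S/(K_s + S) − k_d: Y·k·S/(K_s+S) = 0.449 × 6.88 × 21.7 / (46.8 + 21.7) = 0.9786 d⁻¹.
1/θ_c = 0.9786 − 0.0437 = 0.9349 d⁻¹, so θ_c = 1.070 d.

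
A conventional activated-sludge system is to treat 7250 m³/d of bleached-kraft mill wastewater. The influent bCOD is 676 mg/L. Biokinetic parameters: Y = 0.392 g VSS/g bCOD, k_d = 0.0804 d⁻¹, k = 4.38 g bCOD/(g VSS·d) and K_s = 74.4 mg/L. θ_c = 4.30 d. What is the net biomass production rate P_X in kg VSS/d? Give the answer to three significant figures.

P_X ≈ 1390 kg VSS/d

From the Monod/SRT balance for a CMAS, S = K_s·(1+k_d θ_c)/[θ_c·(Y k − k_d) − 1] = 74.4 × (1 + 0.0804 × 4.30) / [4.30 × (0.392 × 4.38 − 0.0804) − 1] = 100.1 / 6.037 = 16.58 mg/L.
The observed yield is Y_obs = Y/(1 + k_d·θ_c) = 0.392 / (1 + 0.0804 × 4.30) = 0.392 / 1.346 = 0.2913 g VSS per g bCOD removed.
Mass of bCOD removed per day: Q(S₀ − S) = 7250 × 659.4 g/m³ = 4781 kg/d.
So the net sludge growth is P_X = 0.2913 × 4781 = 1393 kg VSS/d.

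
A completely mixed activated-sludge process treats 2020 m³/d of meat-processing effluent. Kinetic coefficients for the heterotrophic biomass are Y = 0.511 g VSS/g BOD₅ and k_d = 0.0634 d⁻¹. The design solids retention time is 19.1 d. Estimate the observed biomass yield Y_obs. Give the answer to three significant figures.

Y_obs ≈ 0.231 g VSS/g BOD₅

The observed yield is Y_obs = Y/(1 + k_d·θ_c) = 0.511 / (1 + 0.0634 × 19.1) = 0.511 / 2.211 = 0.2311 g VSS per g BOD₅ removed.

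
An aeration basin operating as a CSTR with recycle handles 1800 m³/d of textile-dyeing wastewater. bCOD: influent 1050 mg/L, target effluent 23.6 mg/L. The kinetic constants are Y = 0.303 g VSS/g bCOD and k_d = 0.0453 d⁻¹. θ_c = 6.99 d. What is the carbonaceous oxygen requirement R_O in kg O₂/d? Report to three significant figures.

R_O ≈ 1240 kg O₂/d

The observed yield is Y_obs = Y/(1 + k_d·θ_c) = 0.303 / (1 + 0.0453 × 6.99) = 0.303 / 1.317 = 0.2301 g VSS per g bCOD removed.
Mass of bCOD removed per day: Q(S₀ − S) = 1800 × 1026 g/m³ = 1848 kg/d.
P_X = Y_obs·Q·(S₀ − S) = 0.2301 × 1848 = 425.2 kg VSS/d.
R_O = Q·ΔS − 1.42 P_X = 1848 − 603.7 = 1244 kg O₂/d.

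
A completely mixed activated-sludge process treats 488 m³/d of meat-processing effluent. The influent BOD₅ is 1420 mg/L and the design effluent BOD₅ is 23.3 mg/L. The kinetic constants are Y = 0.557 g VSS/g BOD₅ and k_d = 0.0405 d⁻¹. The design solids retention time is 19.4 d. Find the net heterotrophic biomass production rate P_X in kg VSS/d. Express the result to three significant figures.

P_X ≈ 213 kg VSS/d

The observed yield is Y_obs = Y/(1 + k_d·θ_c) = 0.557 / (1 + 0.0405 × 19.4) = 0.557 / 1.786 = 0.3119 g VSS per g BOD₅ removed.
Q·(S₀ − S) = 488 × (1420 − 23.3) × 10⁻³ = 681.6 kg/d removed.
Net biomass production P_X = Y_obs × Q·(S₀ − S) = 0.3119 × 681.6 = 212.6 kg VSS/d.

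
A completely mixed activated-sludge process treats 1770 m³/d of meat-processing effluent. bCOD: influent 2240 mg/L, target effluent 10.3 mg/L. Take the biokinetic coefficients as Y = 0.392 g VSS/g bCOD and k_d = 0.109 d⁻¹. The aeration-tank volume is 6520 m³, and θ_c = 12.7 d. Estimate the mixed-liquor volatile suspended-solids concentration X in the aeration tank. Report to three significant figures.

X = Y·Q·ΔS·θ_c / [V·(1 + k_d θ_c)] = 0.392 × 1770 × (2240 − 10.3) × 12.7 / [6520 × (1 + 0.109 × 12.7)] = 1264 mg/L.

X ≈ 1260 mg/L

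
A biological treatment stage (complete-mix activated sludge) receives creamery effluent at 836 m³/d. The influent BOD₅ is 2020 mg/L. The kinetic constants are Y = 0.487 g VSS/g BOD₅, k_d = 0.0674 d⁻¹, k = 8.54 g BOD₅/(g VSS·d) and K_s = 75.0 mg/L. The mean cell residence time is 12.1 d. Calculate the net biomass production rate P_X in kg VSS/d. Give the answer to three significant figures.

P_X ≈ 452 kg VSS/d

From the Monod/SRT balance for a CMAS, S = K_s·(1+k_d θ_c)/[θ_c·(Y k − k_d) − 1] = 75.0 × (1 + 0.0674 × 12.1) / [12.1 × (0.487 × 8.54 − 0.0674) − 1] = 136.2 / 48.51 = 2.807 mg/L.
Observed yield with endogenous decay: Y_obs = Y / (1 + k_d·θ_c) = 0.487 / (1 + 0.0674 × 12.1) = 0.487 / 1.816 = 0.2682 g VSS/g BOD₅.
Substrate removed = Q·(S₀ − S) = 836 m³/d × (2020 − 2.81) g/m³ = 1.69×10^6 g/d = 1686 kg/d.
Biomass produced: P_X = Y_obs·Q·ΔS = 0.2682 × 1686 ≈ 452.4 kg VSS/d.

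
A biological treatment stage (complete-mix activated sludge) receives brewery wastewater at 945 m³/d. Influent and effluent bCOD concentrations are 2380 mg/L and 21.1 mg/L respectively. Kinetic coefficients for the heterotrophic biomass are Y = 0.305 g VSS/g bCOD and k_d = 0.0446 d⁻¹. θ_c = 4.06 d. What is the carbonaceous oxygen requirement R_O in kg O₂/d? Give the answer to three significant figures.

Observed yield with endogenous decay: Y_obs = Y / (1 + k_d·θ_c) = 0.305 / (1 + 0.0446 × 4.06) = 0.305 / 1.181 = 0.2582 g VSS/g bCOD.
ΔS = 2380 − 21.1 = 2359 mg/L, so the substrate removal rate is 945 × 2359/1000 = 2229 kg bCOD/d.
Biomass synthesised: P_X = Y_obs × 2229 = 575.7 kg VSS/d.
R_O = Q·ΔS − 1.42 P_X = 2229 − 817.4 = 1412 kg O₂/d.

R_O ≈ 1410 kg O₂/d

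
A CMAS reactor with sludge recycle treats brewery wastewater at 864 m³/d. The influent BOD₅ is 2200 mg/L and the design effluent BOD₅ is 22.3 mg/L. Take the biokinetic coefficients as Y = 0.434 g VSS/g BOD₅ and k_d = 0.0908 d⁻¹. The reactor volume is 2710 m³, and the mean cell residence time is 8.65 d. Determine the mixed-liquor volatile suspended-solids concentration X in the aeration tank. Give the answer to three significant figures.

X ≈ 1460 mg/L

Solving the biomass balance for X: X = Y Q (S₀−S) θ_c / [V (1+k_d θ_c)] = 0.434 × 864 × (2200 − 22.3) × 8.65 / [2710 × (1 + 0.0908 × 8.65)] = 1460 mg/L.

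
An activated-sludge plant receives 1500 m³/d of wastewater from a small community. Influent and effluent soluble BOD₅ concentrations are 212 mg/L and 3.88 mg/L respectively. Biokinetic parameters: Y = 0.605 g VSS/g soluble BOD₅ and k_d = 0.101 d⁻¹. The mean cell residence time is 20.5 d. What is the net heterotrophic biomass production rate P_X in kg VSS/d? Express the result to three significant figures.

P_X ≈ 61.5 kg VSS/d

The observed yield is Y_obs = Y/(1 + k_d·θ_c) = 0.605 / (1 + 0.101 × 20.5) = 0.605 / 3.071 = 0.1970 g VSS per g soluble BOD₅ removed.
Mass of soluble BOD₅ removed per day: Q(S₀ − S) = 1500 × 208.1 g/m³ = 312.2 kg/d.
Net biomass production P_X = Y_obs × Q·(S₀ − S) = 0.1970 × 312.2 = 61.51 kg VSS/d.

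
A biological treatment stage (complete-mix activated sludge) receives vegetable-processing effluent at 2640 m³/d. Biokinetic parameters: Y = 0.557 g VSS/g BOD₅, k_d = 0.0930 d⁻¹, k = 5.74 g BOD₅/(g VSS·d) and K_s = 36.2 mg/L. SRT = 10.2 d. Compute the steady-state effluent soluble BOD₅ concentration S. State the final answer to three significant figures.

Effluent substrate depends only on kinetics and SRT: S = K_s(1 + k_d θ_c) / [θ_c(Yk − k_d) − 1] = 36.2 × (1 + 0.0930 × 10.2) / [10.2 × (0.557 × 5.74 − 0.0930) − 1] = 70.54 / 30.66 = 2.300 mg/L.

S ≈ 2.30 mg/L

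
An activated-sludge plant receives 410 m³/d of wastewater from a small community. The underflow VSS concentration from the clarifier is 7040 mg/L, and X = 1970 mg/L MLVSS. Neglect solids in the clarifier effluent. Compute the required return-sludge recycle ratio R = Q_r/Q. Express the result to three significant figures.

Solids balance on the clarifier gives (1+R)X = R·X_r, so R = X/(X_r − X) = 1970 / (7040 − 1970) = 0.3886.

R ≈ 0.389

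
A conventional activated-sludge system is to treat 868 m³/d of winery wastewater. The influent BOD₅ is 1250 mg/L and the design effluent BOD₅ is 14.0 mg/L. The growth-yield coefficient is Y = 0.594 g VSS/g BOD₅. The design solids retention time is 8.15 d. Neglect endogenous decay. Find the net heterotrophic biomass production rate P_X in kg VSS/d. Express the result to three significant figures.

P_X ≈ 637 kg VSS/d

With endogenous decay neglected, the observed yield equals the true yield: Y_obs = Y = 0.594 g VSS/g BOD₅.
Substrate removed = Q·(S₀ − S) = 868 m³/d × (1250 − 14.0) g/m³ = 1.07×10^6 g/d = 1073 kg/d.
So the net sludge growth is P_X = 0.5940 × 1073 = 637.3 kg VSS/d.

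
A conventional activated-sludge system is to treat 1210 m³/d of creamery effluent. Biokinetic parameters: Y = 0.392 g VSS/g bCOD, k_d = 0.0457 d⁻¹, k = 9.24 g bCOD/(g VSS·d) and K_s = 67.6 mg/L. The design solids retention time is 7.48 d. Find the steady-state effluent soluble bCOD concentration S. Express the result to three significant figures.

Effluent substrate depends only on kinetics and SRT: S = K_s(1 + k_d θ_c) / [θ_c(Yk − k_d) − 1] = 67.6 × (1 + 0.0457 × 7.48) / [7.48 × (0.392 × 9.24 − 0.0457) − 1] = 90.71 / 25.75 = 3.522 mg/L.

S ≈ 3.52 mg/L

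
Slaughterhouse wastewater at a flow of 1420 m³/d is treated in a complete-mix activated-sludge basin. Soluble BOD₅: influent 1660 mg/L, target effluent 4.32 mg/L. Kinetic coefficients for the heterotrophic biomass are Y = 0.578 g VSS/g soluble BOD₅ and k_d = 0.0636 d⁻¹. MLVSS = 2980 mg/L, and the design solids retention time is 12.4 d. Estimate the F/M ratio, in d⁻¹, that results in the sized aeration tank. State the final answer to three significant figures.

F/M ≈ 0.250 d⁻¹

Steady-state biomass mass balance: V·X·(1 + k_d·θ_c) = Y·Q·(S₀ − S)·θ_c, so V = 0.578 × 1420 × (1660 − 4.32) × 12.4 / [2980 × (1 + 0.0636 × 12.4)] = 1.69×10^7 / 5330 = 3161 m³.
F/M = applied load / biomass = Q·S₀/(V·X) = 1420 × 1660 / (3161 × 2980) = 0.2502 d⁻¹.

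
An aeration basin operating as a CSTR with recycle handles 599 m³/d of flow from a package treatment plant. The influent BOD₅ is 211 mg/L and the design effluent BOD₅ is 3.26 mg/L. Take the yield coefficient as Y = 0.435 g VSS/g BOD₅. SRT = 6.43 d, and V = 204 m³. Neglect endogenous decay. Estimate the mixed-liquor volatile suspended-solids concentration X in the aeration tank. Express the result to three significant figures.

X = Y·Q·ΔS·θ_c / V = 0.435 × 599 × (211 − 3.26) × 6.43 / 204 = 1706 mg/L.

X ≈ 1710 mg/L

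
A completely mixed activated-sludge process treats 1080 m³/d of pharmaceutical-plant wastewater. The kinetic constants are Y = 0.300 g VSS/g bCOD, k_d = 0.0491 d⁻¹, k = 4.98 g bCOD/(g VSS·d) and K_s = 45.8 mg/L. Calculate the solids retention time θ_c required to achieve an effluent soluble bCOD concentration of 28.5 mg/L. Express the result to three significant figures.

From 1/θ_c = Y·k·S/(K_s + S) − k_d: Y·k·S/(K_s+S) = 0.300 × 4.98 × 28.5 / (45.8 + 28.5) = 0.5731 d⁻¹.
1/θ_c = 0.5731 − 0.0491 = 0.5240 d⁻¹, so θ_c = 1.909 d.

θ_c ≈ 1.91 d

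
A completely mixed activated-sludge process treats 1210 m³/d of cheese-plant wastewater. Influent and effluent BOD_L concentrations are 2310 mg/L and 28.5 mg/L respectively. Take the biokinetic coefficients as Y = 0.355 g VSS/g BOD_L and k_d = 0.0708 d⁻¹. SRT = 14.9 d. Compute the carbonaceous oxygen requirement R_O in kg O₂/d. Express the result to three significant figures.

Observed yield with endogenous decay: Y_obs = Y / (1 + k_d·θ_c) = 0.355 / (1 + 0.0708 × 14.9) = 0.355 / 2.055 = 0.1728 g VSS/g BOD_L.
Substrate removed = Q·(S₀ − S) = 1210 m³/d × (2310 − 28.5) g/m³ = 2.76×10^6 g/d = 2761 kg/d.
Biomass synthesised: P_X = Y_obs × 2761 = 476.9 kg VSS/d.
Carbonaceous O₂ demand = substrate oxidised − cell-mass equivalent = 2761 − 1.42 × 476.9 = 2083 kg O₂/d.

R_O ≈ 2080 kg O₂/d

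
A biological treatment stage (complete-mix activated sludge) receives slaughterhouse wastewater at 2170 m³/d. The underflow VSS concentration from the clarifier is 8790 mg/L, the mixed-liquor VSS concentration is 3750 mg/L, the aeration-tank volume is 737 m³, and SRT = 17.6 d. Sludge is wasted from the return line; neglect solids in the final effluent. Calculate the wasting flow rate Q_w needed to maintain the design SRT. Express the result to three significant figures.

θ_c = V·X/(Q_w·X_r) when wasting from the recycle, so Q_w = V·X/(θ_c·X_r) = 737.0 × 3750 / (17.6 × 8790) = 17.86 m³/d.

Q_w ≈ 17.9 m³/d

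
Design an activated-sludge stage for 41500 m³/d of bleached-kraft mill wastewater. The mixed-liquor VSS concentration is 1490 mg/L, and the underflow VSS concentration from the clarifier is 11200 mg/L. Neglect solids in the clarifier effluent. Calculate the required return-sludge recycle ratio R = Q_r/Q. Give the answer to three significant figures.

R ≈ 0.153

Solids balance on the clarifier gives (1+R)X = R·X_r, so R = X/(X_r − X) = 1490 / (11200 − 1490) = 0.1535.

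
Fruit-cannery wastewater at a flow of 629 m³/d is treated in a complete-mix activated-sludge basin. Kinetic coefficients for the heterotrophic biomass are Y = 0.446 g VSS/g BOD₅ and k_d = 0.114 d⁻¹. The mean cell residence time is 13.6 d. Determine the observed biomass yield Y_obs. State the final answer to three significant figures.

Observed yield with endogenous decay: Y_obs = Y / (1 + k_d·θ_c) = 0.446 / (1 + 0.114 × 13.6) = 0.446 / 2.550 = 0.1749 g VSS/g BOD₅.

Y_obs ≈ 0.175 g VSS/g BOD₅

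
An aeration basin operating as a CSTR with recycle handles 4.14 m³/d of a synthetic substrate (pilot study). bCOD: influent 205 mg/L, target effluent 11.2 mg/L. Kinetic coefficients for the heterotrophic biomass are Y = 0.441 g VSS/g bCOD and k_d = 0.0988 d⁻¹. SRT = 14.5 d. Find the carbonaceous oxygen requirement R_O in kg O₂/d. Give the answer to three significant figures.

R_O ≈ 0.596 kg O₂/d

Y_obs = Y / (1 + k_d θ_c) = 0.441 / (1 + 0.0988 × 14.5) = 0.441 / 2.433 = 0.1813.
Q·(S₀ − S) = 4.14 × (205 − 11.2) × 10⁻³ = 0.8023 kg/d removed.
Net sludge production P_X = 0.1813 × 0.8023 = 0.1455 kg VSS/d.
Carbonaceous O₂ demand = substrate oxidised − cell-mass equivalent = 0.8023 − 1.42 × 0.1455 = 0.5958 kg O₂/d.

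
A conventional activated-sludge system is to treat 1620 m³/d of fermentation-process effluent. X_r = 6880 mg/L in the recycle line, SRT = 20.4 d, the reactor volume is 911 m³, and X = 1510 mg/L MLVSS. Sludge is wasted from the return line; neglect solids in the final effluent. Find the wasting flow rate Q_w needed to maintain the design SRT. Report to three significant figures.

Q_w ≈ 9.80 m³/d

Wasting from the return line (neglecting effluent solids): Q_w = V·X / (θ_c·X_r) = 911.0 × 1510 / (20.4 × 6880) = 9.801 m³/d.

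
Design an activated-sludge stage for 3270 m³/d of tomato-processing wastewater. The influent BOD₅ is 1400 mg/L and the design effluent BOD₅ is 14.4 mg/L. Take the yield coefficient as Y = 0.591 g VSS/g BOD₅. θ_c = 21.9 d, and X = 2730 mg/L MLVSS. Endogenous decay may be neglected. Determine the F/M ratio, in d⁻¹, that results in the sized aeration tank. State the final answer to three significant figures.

F/M ≈ 0.0781 d⁻¹

Biomass mass balance (decay neglected): V·X = Y·Q·(S₀ − S)·θ_c, so V = 0.591 × 3270 × (1400 − 14.4) × 21.9 / 2730 = 21481 m³.
Food-to-microorganism ratio F/M = Q S₀ / (V X) = 3270 × 1400 / (21481 × 2730) = 0.07807 d⁻¹.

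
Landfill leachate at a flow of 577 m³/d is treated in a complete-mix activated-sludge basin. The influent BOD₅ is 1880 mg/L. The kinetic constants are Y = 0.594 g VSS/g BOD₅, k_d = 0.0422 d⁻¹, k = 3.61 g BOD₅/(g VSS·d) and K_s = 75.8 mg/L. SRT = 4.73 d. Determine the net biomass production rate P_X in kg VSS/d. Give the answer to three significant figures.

Effluent substrate depends only on kinetics and SRT: S = K_s(1 + k_d θ_c) / [θ_c(Yk − k_d) − 1] = 75.8 × (1 + 0.0422 × 4.73) / [4.73 × (0.594 × 3.61 − 0.0422) − 1] = 90.93 / 8.943 = 10.17 mg/L.
The observed yield is Y_obs = Y/(1 + k_d·θ_c) = 0.594 / (1 + 0.0422 × 4.73) = 0.594 / 1.200 = 0.4952 g VSS per g BOD₅ removed.
Q·(S₀ − S) = 577 × (1880 − 10.2) × 10⁻³ = 1079 kg/d removed.
So the net sludge growth is P_X = 0.4952 × 1079 = 534.2 kg VSS/d.

P_X ≈ 534 kg VSS/d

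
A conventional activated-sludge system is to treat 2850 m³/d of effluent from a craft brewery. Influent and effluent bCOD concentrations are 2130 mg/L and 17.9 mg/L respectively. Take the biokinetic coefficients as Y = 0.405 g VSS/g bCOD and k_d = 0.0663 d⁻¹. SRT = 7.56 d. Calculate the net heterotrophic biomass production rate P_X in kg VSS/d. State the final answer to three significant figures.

The observed yield is Y_obs = Y/(1 + k_d·θ_c) = 0.405 / (1 + 0.0663 × 7.56) = 0.405 / 1.501 = 0.2698 g VSS per g bCOD removed.
Q·(S₀ − S) = 2850 × (2130 − 17.9) × 10⁻³ = 6019 kg/d removed.
Net biomass production P_X = Y_obs × Q·(S₀ − S) = 0.2698 × 6019 = 1624 kg VSS/d.

P_X ≈ 1620 kg VSS/d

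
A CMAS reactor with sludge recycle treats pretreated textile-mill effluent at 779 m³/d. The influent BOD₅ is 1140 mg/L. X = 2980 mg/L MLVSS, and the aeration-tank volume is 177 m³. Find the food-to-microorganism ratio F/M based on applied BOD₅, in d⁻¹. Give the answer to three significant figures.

F/M ≈ 1.68 d⁻¹

F/M = applied load / biomass = Q·S₀/(V·X) = 779 × 1140 / (177.0 × 2980) = 1.684 d⁻¹.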